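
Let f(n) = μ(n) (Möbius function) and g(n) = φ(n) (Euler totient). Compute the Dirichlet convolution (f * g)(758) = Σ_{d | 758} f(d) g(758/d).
(μ * φ)(758) = 0

Divisors of 758: [1, 2, 379, 758]. For each d | 758:
  d = 1: μ(1) · φ(758/1) = 1 · 378 = 378
  d = 2: μ(2) · φ(758/2) = -1 · 378 = -378
  d = 379: μ(379) · φ(758/379) = -1 · 1 = -1
  d = 758: μ(758) · φ(758/758) = 1 · 1 = 1
Summing: (μ * φ)(758) = 378 + -378 + -1 + 1 = 0.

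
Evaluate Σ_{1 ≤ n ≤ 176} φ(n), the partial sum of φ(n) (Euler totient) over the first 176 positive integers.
Σ_{n ≤ 176} φ(n) = 9450

Compute φ(n) for each 1 ≤ n ≤ 176: φ(1) = 1, φ(2) = 1, φ(3) = 2, φ(4) = 2, φ(5) = 4, φ(6) = 2, φ(7) = 6, φ(8) = 4, φ(9) = 6, φ(10) = 4, φ(11) = 10, φ(12) = 4, φ(13) = 12, φ(14) = 6, φ(15) = 8, φ(16) = 8, φ(17) = 16, φ(18) = 6, φ(19) = 18, φ(20) = 8, φ(21) = 12, φ(22) = 10, φ(23) = 22, φ(24) = 8, φ(25) = 20, φ(26) = 12, φ(27) = 18, φ(28) = 12, φ(29) = 28, φ(30) = 8, φ(31) = 30, φ(32) = 16, φ(33) = 20, φ(34) = 16, φ(35) = 24, φ(36) = 12, φ(37) = 36, φ(38) = 18, φ(39) = 24, φ(40) = 16, φ(41) = 40, φ(42) = 12, φ(43) = 42, φ(44) = 20, φ(45) = 24, φ(46) = 22, φ(47) = 46, φ(48) = 16, φ(49) = 42, φ(50) = 20, φ(51) = 32, φ(52) = 24, φ(53) = 52, φ(54) = 18, φ(55) = 40, φ(56) = 24, φ(57) = 36, φ(58) = 28, φ(59) = 58, φ(60) = 16, φ(61) = 60, φ(62) = 30, φ(63) = 36, φ(64) = 32, φ(65) = 48, φ(66) = 20, φ(67) = 66, φ(68) = 32, φ(69) = 44, φ(70) = 24, φ(71) = 70, φ(72) = 24, φ(73) = 72, φ(74) = 36, φ(75) = 40, φ(76) = 36, φ(77) = 60, φ(78) = 24, φ(79) = 78, φ(80) = 32, φ(81) = 54, φ(82) = 40, φ(83) = 82, φ(84) = 24, φ(85) = 64, φ(86) = 42, φ(87) = 56, φ(88) = 40, φ(89) = 88, φ(90) = 24, φ(91) = 72, φ(92) = 44, φ(93) = 60, φ(94) = 46, φ(95) = 72, φ(96) = 32, φ(97) = 96, φ(98) = 42, φ(99) = 60, φ(100) = 40, φ(101) = 100, φ(102) = 32, φ(103) = 102, φ(104) = 48, φ(105) = 48, φ(106) = 52, φ(107) = 106, φ(108) = 36, φ(109) = 108, φ(110) = 40, φ(111) = 72, φ(112) = 48, φ(113) = 112, φ(114) = 36, φ(115) = 88, φ(116) = 56, φ(117) = 72, φ(118) = 58, φ(119) = 96, φ(120) = 32, φ(121) = 110, φ(122) = 60, φ(123) = 80, φ(124) = 60, φ(125) = 100, φ(126) = 36, φ(127) = 126, φ(128) = 64, φ(129) = 84, φ(130) = 48, φ(131) = 130, φ(132) = 40, φ(133) = 108, φ(134) = 66, φ(135) = 72, φ(136) = 64, φ(137) = 136, φ(138) = 44, φ(139) = 138, φ(140) = 48, φ(141) = 92, φ(142) = 70, φ(143) = 120, φ(144) = 48, φ(145) = 112, φ(146) = 72, φ(147) = 84, φ(148) = 72, φ(149) = 148, φ(150) = 40, φ(151) = 150, φ(152) = 72, φ(153) = 96, φ(154) = 60, φ(155) = 120, φ(156) = 48, φ(157) = 156, φ(158) = 78, φ(159) = 104, φ(160) = 64, φ(161) = 132, φ(162) = 54, φ(163) = 162, φ(164) = 80, φ(165) = 80, φ(166) = 82, φ(167) = 166, φ(168) = 48, φ(169) = 156, φ(170) = 64, φ(171) = 108, φ(172) = 84, φ(173) = 172, φ(174) = 56, φ(175) = 120, φ(176) = 80. Summing all 176 values: 9450. (Average order: Σ_{n ≤ x} φ(n) ~ (3/π²) x². For x = 176, (3/π²)·176² ≈ 9415.57.)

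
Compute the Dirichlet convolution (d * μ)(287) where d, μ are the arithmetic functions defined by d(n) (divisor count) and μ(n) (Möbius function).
(d * μ)(287) = 1

Divisors of 287: [1, 7, 41, 287]. For each d | 287:
  d = 1: d(1) · μ(287/1) = 1 · 1 = 1
  d = 7: d(7) · μ(287/7) = 2 · -1 = -2
  d = 41: d(41) · μ(287/41) = 2 · -1 = -2
  d = 287: d(287) · μ(287/287) = 4 · 1 = 4
Summing: (d * μ)(287) = 1 + -2 + -2 + 4 = 1.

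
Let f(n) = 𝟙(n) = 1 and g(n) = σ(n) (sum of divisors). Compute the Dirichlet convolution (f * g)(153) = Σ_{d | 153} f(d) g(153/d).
(𝟙 * σ)(153) = 342

Divisors of 153: [1, 3, 9, 17, 51, 153]. For each d | 153:
  d = 1: 𝟙(1) · σ(153/1) = 1 · 234 = 234
  d = 3: 𝟙(3) · σ(153/3) = 1 · 72 = 72
  d = 9: 𝟙(9) · σ(153/9) = 1 · 18 = 18
  d = 17: 𝟙(17) · σ(153/17) = 1 · 13 = 13
  d = 51: 𝟙(51) · σ(153/51) = 1 · 4 = 4
  d = 153: 𝟙(153) · σ(153/153) = 1 · 1 = 1
Summing: (𝟙 * σ)(153) = 234 + 72 + 18 + 13 + 4 + 1 = 342.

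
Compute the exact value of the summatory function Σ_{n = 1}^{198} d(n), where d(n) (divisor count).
Σ_{n ≤ 198} d(n) = 1084

Compute d(n) for each 1 ≤ n ≤ 198: d(1) = 1, d(2) = 2, d(3) = 2, d(4) = 3, d(5) = 2, d(6) = 4, d(7) = 2, d(8) = 4, d(9) = 3, d(10) = 4, d(11) = 2, d(12) = 6, d(13) = 2, d(14) = 4, d(15) = 4, d(16) = 5, d(17) = 2, d(18) = 6, d(19) = 2, d(20) = 6, d(21) = 4, d(22) = 4, d(23) = 2, d(24) = 8, d(25) = 3, d(26) = 4, d(27) = 4, d(28) = 6, d(29) = 2, d(30) = 8, d(31) = 2, d(32) = 6, d(33) = 4, d(34) = 4, d(35) = 4, d(36) = 9, d(37) = 2, d(38) = 4, d(39) = 4, d(40) = 8, d(41) = 2, d(42) = 8, d(43) = 2, d(44) = 6, d(45) = 6, d(46) = 4, d(47) = 2, d(48) = 10, d(49) = 3, d(50) = 6, d(51) = 4, d(52) = 6, d(53) = 2, d(54) = 8, d(55) = 4, d(56) = 8, d(57) = 4, d(58) = 4, d(59) = 2, d(60) = 12, d(61) = 2, d(62) = 4, d(63) = 6, d(64) = 7, d(65) = 4, d(66) = 8, d(67) = 2, d(68) = 6, d(69) = 4, d(70) = 8, d(71) = 2, d(72) = 12, d(73) = 2, d(74) = 4, d(75) = 6, d(76) = 6, d(77) = 4, d(78) = 8, d(79) = 2, d(80) = 10, d(81) = 5, d(82) = 4, d(83) = 2, d(84) = 12, d(85) = 4, d(86) = 4, d(87) = 4, d(88) = 8, d(89) = 2, d(90) = 12, d(91) = 4, d(92) = 6, d(93) = 4, d(94) = 4, d(95) = 4, d(96) = 12, d(97) = 2, d(98) = 6, d(99) = 6, d(100) = 9, d(101) = 2, d(102) = 8, d(103) = 2, d(104) = 8, d(105) = 8, d(106) = 4, d(107) = 2, d(108) = 12, d(109) = 2, d(110) = 8, d(111) = 4, d(112) = 10, d(113) = 2, d(114) = 8, d(115) = 4, d(116) = 6, d(117) = 6, d(118) = 4, d(119) = 4, d(120) = 16, d(121) = 3, d(122) = 4, d(123) = 4, d(124) = 6, d(125) = 4, d(126) = 12, d(127) = 2, d(128) = 8, d(129) = 4, d(130) = 8, d(131) = 2, d(132) = 12, d(133) = 4, d(134) = 4, d(135) = 8, d(136) = 8, d(137) = 2, d(138) = 8, d(139) = 2, d(140) = 12, d(141) = 4, d(142) = 4, d(143) = 4, d(144) = 15, d(145) = 4, d(146) = 4, d(147) = 6, d(148) = 6, d(149) = 2, d(150) = 12, d(151) = 2, d(152) = 8, d(153) = 6, d(154) = 8, d(155) = 4, d(156) = 12, d(157) = 2, d(158) = 4, d(159) = 4, d(160) = 12, d(161) = 4, d(162) = 10, d(163) = 2, d(164) = 6, d(165) = 8, d(166) = 4, d(167) = 2, d(168) = 16, d(169) = 3, d(170) = 8, d(171) = 6, d(172) = 6, d(173) = 2, d(174) = 8, d(175) = 6, d(176) = 10, d(177) = 4, d(178) = 4, d(179) = 2, d(180) = 18, d(181) = 2, d(182) = 8, d(183) = 4, d(184) = 8, d(185) = 4, d(186) = 8, d(187) = 4, d(188) = 6, d(189) = 8, d(190) = 8, d(191) = 2, d(192) = 14, d(193) = 2, d(194) = 4, d(195) = 8, d(196) = 9, d(197) = 2, d(198) = 12. Summing all 198 values: 1084. (Dirichlet's divisor formula: Σ_{n ≤ x} d(n) = x ln(x) + (2γ − 1) x + O(√x). For x = 198, the asymptotic estimate is ≈ 1077.65.)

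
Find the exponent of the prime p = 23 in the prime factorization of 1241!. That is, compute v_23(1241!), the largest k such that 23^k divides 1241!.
v_23(1241!) = 55

Legendre's formula: v_p(n!) = Σ_{k ≥ 1} ⌊n / p^k⌋. For p = 23, n = 1241, the terms are:
  ⌊1241/23^1⌋ = ⌊1241/23⌋ = 53
  ⌊1241/23^2⌋ = ⌊1241/529⌋ = 2
(the next term ⌊1241/23^3⌋ = 0, terminating the sum). Summing: v_23(1241!) = 53 + 2 = 55.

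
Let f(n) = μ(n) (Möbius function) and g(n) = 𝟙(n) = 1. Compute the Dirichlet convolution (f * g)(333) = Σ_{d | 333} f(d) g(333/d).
(μ * 𝟙)(333) = 0

Divisors of 333: [1, 3, 9, 37, 111, 333]. For each d | 333:
  d = 1: μ(1) · 𝟙(333/1) = 1 · 1 = 1
  d = 3: μ(3) · 𝟙(333/3) = -1 · 1 = -1
  d = 9: μ(9) · 𝟙(333/9) = 0 · 1 = 0
  d = 37: μ(37) · 𝟙(333/37) = -1 · 1 = -1
  d = 111: μ(111) · 𝟙(333/111) = 1 · 1 = 1
  d = 333: μ(333) · 𝟙(333/333) = 0 · 1 = 0
Summing: (μ * 𝟙)(333) = 1 + -1 + 0 + -1 + 1 + 0 = 0.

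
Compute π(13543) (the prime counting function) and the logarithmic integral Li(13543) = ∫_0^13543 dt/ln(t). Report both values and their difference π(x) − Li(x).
π(13543) = 1603;  Li(13543) ≈ 1624.31;  π(x) − Li(x) ≈ -21.31.

Direct count of primes ≤ 13543 gives π(13543) = 1603. Numerical evaluation of the logarithmic integral gives Li(13543) ≈ 1624.31. The difference π(x) − Li(x) ≈ -21.31 is typically negative for small/moderate x (Li(x) overestimates), though Littlewood's theorem shows this sign changes infinitely often.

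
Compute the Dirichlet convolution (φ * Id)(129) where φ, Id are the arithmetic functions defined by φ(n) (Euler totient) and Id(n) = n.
(φ * Id)(129) = 425

Divisors of 129: [1, 3, 43, 129]. For each d | 129:
  d = 1: φ(1) · Id(129/1) = 1 · 129 = 129
  d = 3: φ(3) · Id(129/3) = 2 · 43 = 86
  d = 43: φ(43) · Id(129/43) = 42 · 3 = 126
  d = 129: φ(129) · Id(129/129) = 84 · 1 = 84
Summing: (φ * Id)(129) = 129 + 86 + 126 + 84 = 425.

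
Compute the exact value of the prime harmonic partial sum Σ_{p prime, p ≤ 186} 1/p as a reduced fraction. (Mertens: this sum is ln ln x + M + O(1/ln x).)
Σ 1/p = 10408867916382550633331528920459565913027063402071390584941986323453055203/5397346292805549782720214077673687806275517530364350655459511599582614290

π(186) = 42, so the primes ≤ 186 are [2, 3, 5, 7, 11, 13, 17, 19, 23, 29, 31, 37, 41, 43, 47, 53, 59, 61, 67, 71, 73, 79, 83, 89, 97, 101, 103, 107, 109, 113, 127, 131, 137, 139, 149, 151, 157, 163, 167, 173, 179, 181]. Summing 1/p over these primes: 10408867916382550633331528920459565913027063402071390584941986323453055203/5397346292805549782720214077673687806275517530364350655459511599582614290 ≈ 1.9285. Mertens estimate ln ln(186) + 0.2615 ≈ 1.9151.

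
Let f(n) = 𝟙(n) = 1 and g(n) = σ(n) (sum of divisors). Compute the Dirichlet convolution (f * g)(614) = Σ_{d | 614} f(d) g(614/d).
(𝟙 * σ)(614) = 1236

Divisors of 614: [1, 2, 307, 614]. For each d | 614:
  d = 1: 𝟙(1) · σ(614/1) = 1 · 924 = 924
  d = 2: 𝟙(2) · σ(614/2) = 1 · 308 = 308
  d = 307: 𝟙(307) · σ(614/307) = 1 · 3 = 3
  d = 614: 𝟙(614) · σ(614/614) = 1 · 1 = 1
Summing: (𝟙 * σ)(614) = 924 + 308 + 3 + 1 = 1236.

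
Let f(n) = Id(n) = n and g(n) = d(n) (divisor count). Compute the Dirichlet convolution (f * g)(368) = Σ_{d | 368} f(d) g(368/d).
(Id * d)(368) = 1425

Divisors of 368: [1, 2, 4, 8, 16, 23, 46, 92, 184, 368]. For each d | 368:
  d = 1: Id(1) · d(368/1) = 1 · 10 = 10
  d = 2: Id(2) · d(368/2) = 2 · 8 = 16
  d = 4: Id(4) · d(368/4) = 4 · 6 = 24
  d = 8: Id(8) · d(368/8) = 8 · 4 = 32
  d = 16: Id(16) · d(368/16) = 16 · 2 = 32
  d = 23: Id(23) · d(368/23) = 23 · 5 = 115
  d = 46: Id(46) · d(368/46) = 46 · 4 = 184
  d = 92: Id(92) · d(368/92) = 92 · 3 = 276
  d = 184: Id(184) · d(368/184) = 184 · 2 = 368
  d = 368: Id(368) · d(368/368) = 368 · 1 = 368
Summing: (Id * d)(368) = 10 + 16 + 24 + 32 + 32 + 115 + 184 + 276 + 368 + 368 = 1425.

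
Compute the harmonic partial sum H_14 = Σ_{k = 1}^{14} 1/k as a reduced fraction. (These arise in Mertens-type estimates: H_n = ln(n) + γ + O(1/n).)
H_14 = 1171733/360360

Direct summation: H_14 = 1 + 1/2 + ... + 1/14. The least common denominator is lcm(1, ..., 14) = 360360; over this denominator the numerator is 360360 + 180180 + 120120 + 90090 + 72072 + 60060 + 51480 + 45045 + 40040 + 36036 + 32760 + 30030 + 27720 + 25740 = 1171733, so H_14 = 1171733/360360 (already in lowest terms) ≈ 3.25156. (The PNT-adjacent estimate ln(14) + γ ≈ 3.21627 matches within O(1/n).)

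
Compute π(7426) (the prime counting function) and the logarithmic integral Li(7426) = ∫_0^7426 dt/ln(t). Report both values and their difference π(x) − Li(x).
π(7426) = 941;  Li(7426) ≈ 962.29;  π(x) − Li(x) ≈ -21.29.

Direct count of primes ≤ 7426 gives π(7426) = 941. Numerical evaluation of the logarithmic integral gives Li(7426) ≈ 962.29. The difference π(x) − Li(x) ≈ -21.29 is typically negative for small/moderate x (Li(x) overestimates), though Littlewood's theorem shows this sign changes infinitely often.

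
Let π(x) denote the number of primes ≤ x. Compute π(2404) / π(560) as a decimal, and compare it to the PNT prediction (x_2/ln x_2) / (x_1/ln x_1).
π(2404)/π(560) = 357/102 ≈ 3.5000;  PNT prediction ≈ 3.4894.

π(560) = 102 and π(2404) = 357, so π(2404)/π(560) ≈ 3.5000. The PNT-predicted ratio is (2404/ln(2404)) / (560/ln(560)) ≈ 3.4894. The two agree to within a few percent, as expected.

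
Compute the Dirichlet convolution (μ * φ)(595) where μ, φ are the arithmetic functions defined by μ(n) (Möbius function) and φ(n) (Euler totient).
(μ * φ)(595) = 225

Divisors of 595: [1, 5, 7, 17, 35, 85, 119, 595]. For each d | 595:
  d = 1: μ(1) · φ(595/1) = 1 · 384 = 384
  d = 5: μ(5) · φ(595/5) = -1 · 96 = -96
  d = 7: μ(7) · φ(595/7) = -1 · 64 = -64
  d = 17: μ(17) · φ(595/17) = -1 · 24 = -24
  d = 35: μ(35) · φ(595/35) = 1 · 16 = 16
  d = 85: μ(85) · φ(595/85) = 1 · 6 = 6
  d = 119: μ(119) · φ(595/119) = 1 · 4 = 4
  d = 595: μ(595) · φ(595/595) = -1 · 1 = -1
Summing: (μ * φ)(595) = 384 + -96 + -64 + -24 + 16 + 6 + 4 + -1 = 225.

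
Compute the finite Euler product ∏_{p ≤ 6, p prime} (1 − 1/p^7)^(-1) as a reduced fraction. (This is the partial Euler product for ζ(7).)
∏ = 2733750000/2711117641

The primes p ≤ 6 are [2, 3, 5]. For each prime, (1 − 1/p^7)^(-1) = p^7 / (p^7 − 1). The product is (1 − 1/2^7)^(-1), (1 − 1/3^7)^(-1), (1 − 1/5^7)^(-1) = ∏ p^7 / (p^7 − 1) = 2733750000/2711117641.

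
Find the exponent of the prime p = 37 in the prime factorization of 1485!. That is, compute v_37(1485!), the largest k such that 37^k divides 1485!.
v_37(1485!) = 41

Legendre's formula: v_p(n!) = Σ_{k ≥ 1} ⌊n / p^k⌋. For p = 37, n = 1485, the terms are:
  ⌊1485/37^1⌋ = ⌊1485/37⌋ = 40
  ⌊1485/37^2⌋ = ⌊1485/1369⌋ = 1
(the next term ⌊1485/37^3⌋ = 0, terminating the sum). Summing: v_37(1485!) = 40 + 1 = 41.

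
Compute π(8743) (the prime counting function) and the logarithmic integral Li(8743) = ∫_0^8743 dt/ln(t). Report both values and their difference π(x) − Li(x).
π(8743) = 1090;  Li(8743) ≈ 1108.68;  π(x) − Li(x) ≈ -18.68.

Direct count of primes ≤ 8743 gives π(8743) = 1090. Numerical evaluation of the logarithmic integral gives Li(8743) ≈ 1108.68. The difference π(x) − Li(x) ≈ -18.68 is typically negative for small/moderate x (Li(x) overestimates), though Littlewood's theorem shows this sign changes infinitely often.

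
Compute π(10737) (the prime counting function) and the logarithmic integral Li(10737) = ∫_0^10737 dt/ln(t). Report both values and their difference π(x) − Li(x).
π(10737) = 1309;  Li(10737) ≈ 1325.85;  π(x) − Li(x) ≈ -16.85.

Direct count of primes ≤ 10737 gives π(10737) = 1309. Numerical evaluation of the logarithmic integral gives Li(10737) ≈ 1325.85. The difference π(x) − Li(x) ≈ -16.85 is typically negative for small/moderate x (Li(x) overestimates), though Littlewood's theorem shows this sign changes infinitely often.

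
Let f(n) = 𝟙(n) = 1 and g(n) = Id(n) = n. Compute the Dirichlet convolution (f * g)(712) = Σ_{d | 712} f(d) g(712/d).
(𝟙 * Id)(712) = 1350

Divisors of 712: [1, 2, 4, 8, 89, 178, 356, 712]. For each d | 712:
  d = 1: 𝟙(1) · Id(712/1) = 1 · 712 = 712
  d = 2: 𝟙(2) · Id(712/2) = 1 · 356 = 356
  d = 4: 𝟙(4) · Id(712/4) = 1 · 178 = 178
  d = 8: 𝟙(8) · Id(712/8) = 1 · 89 = 89
  d = 89: 𝟙(89) · Id(712/89) = 1 · 8 = 8
  d = 178: 𝟙(178) · Id(712/178) = 1 · 4 = 4
  d = 356: 𝟙(356) · Id(712/356) = 1 · 2 = 2
  d = 712: 𝟙(712) · Id(712/712) = 1 · 1 = 1
Summing: (𝟙 * Id)(712) = 712 + 356 + 178 + 89 + 8 + 4 + 2 + 1 = 1350.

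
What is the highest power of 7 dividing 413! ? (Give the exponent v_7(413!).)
v_7(413!) = 68

Legendre's formula: v_p(n!) = Σ_{k ≥ 1} ⌊n / p^k⌋. For p = 7, n = 413, the terms are:
  ⌊413/7^1⌋ = ⌊413/7⌋ = 59
  ⌊413/7^2⌋ = ⌊413/49⌋ = 8
  ⌊413/7^3⌋ = ⌊413/343⌋ = 1
(the next term ⌊413/7^4⌋ = 0, terminating the sum). Summing: v_7(413!) = 59 + 8 + 1 = 68.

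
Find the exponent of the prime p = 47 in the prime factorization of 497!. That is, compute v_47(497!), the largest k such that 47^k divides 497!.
v_47(497!) = 10

Legendre's formula: v_p(n!) = Σ_{k ≥ 1} ⌊n / p^k⌋. For p = 47, n = 497, the terms are:
  ⌊497/47^1⌋ = ⌊497/47⌋ = 10
(the next term ⌊497/47^2⌋ = 0, terminating the sum). Summing: v_47(497!) = 10 = 10.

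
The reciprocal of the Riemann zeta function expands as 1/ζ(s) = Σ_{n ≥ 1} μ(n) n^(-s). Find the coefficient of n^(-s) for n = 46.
μ(46) = 1

Factor n = 46 = 2 · 23. μ(n) = 0 if any exponent ≥ 2 (not squarefree); otherwise μ(n) = (−1)^{ω(n)} where ω(n) is the number of distinct prime factors. Applying: μ(46) = 1.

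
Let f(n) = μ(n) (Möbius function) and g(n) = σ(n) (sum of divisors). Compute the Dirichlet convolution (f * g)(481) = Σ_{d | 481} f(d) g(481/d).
(μ * σ)(481) = 481

Divisors of 481: [1, 13, 37, 481]. For each d | 481:
  d = 1: μ(1) · σ(481/1) = 1 · 532 = 532
  d = 13: μ(13) · σ(481/13) = -1 · 38 = -38
  d = 37: μ(37) · σ(481/37) = -1 · 14 = -14
  d = 481: μ(481) · σ(481/481) = 1 · 1 = 1
Summing: (μ * σ)(481) = 532 + -38 + -14 + 1 = 481.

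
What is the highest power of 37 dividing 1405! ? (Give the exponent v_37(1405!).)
v_37(1405!) = 38

Legendre's formula: v_p(n!) = Σ_{k ≥ 1} ⌊n / p^k⌋. For p = 37, n = 1405, the terms are:
  ⌊1405/37^1⌋ = ⌊1405/37⌋ = 37
  ⌊1405/37^2⌋ = ⌊1405/1369⌋ = 1
(the next term ⌊1405/37^3⌋ = 0, terminating the sum). Summing: v_37(1405!) = 37 + 1 = 38.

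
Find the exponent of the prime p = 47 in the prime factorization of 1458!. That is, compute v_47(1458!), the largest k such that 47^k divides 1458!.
v_47(1458!) = 31

Legendre's formula: v_p(n!) = Σ_{k ≥ 1} ⌊n / p^k⌋. For p = 47, n = 1458, the terms are:
  ⌊1458/47^1⌋ = ⌊1458/47⌋ = 31
(the next term ⌊1458/47^2⌋ = 0, terminating the sum). Summing: v_47(1458!) = 31 = 31.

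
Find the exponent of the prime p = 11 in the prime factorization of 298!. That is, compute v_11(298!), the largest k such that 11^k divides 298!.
v_11(298!) = 29

Legendre's formula: v_p(n!) = Σ_{k ≥ 1} ⌊n / p^k⌋. For p = 11, n = 298, the terms are:
  ⌊298/11^1⌋ = ⌊298/11⌋ = 27
  ⌊298/11^2⌋ = ⌊298/121⌋ = 2
(the next term ⌊298/11^3⌋ = 0, terminating the sum). Summing: v_11(298!) = 27 + 2 = 29.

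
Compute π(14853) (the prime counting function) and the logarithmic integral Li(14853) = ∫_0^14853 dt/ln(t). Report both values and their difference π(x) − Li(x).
π(14853) = 1740;  Li(14853) ≈ 1761.33;  π(x) − Li(x) ≈ -21.33.

Direct count of primes ≤ 14853 gives π(14853) = 1740. Numerical evaluation of the logarithmic integral gives Li(14853) ≈ 1761.33. The difference π(x) − Li(x) ≈ -21.33 is typically negative for small/moderate x (Li(x) overestimates), though Littlewood's theorem shows this sign changes infinitely often.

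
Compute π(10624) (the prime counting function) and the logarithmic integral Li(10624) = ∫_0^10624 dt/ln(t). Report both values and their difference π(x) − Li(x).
π(10624) = 1295;  Li(10624) ≈ 1313.66;  π(x) − Li(x) ≈ -18.66.

Direct count of primes ≤ 10624 gives π(10624) = 1295. Numerical evaluation of the logarithmic integral gives Li(10624) ≈ 1313.66. The difference π(x) − Li(x) ≈ -18.66 is typically negative for small/moderate x (Li(x) overestimates), though Littlewood's theorem shows this sign changes infinitely often.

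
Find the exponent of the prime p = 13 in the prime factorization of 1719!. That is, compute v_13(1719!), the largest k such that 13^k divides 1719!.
v_13(1719!) = 142

Legendre's formula: v_p(n!) = Σ_{k ≥ 1} ⌊n / p^k⌋. For p = 13, n = 1719, the terms are:
  ⌊1719/13^1⌋ = ⌊1719/13⌋ = 132
  ⌊1719/13^2⌋ = ⌊1719/169⌋ = 10
(the next term ⌊1719/13^3⌋ = 0, terminating the sum). Summing: v_13(1719!) = 132 + 10 = 142.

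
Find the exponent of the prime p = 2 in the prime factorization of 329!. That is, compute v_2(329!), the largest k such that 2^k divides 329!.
v_2(329!) = 325

Legendre's formula: v_p(n!) = Σ_{k ≥ 1} ⌊n / p^k⌋. For p = 2, n = 329, the terms are:
  ⌊329/2^1⌋ = ⌊329/2⌋ = 164
  ⌊329/2^2⌋ = ⌊329/4⌋ = 82
  ⌊329/2^3⌋ = ⌊329/8⌋ = 41
  ⌊329/2^4⌋ = ⌊329/16⌋ = 20
  ⌊329/2^5⌋ = ⌊329/32⌋ = 10
  ⌊329/2^6⌋ = ⌊329/64⌋ = 5
  ⌊329/2^7⌋ = ⌊329/128⌋ = 2
  ⌊329/2^8⌋ = ⌊329/256⌋ = 1
(the next term ⌊329/2^9⌋ = 0, terminating the sum). Summing: v_2(329!) = 164 + 82 + 41 + 20 + 10 + 5 + 2 + 1 = 325.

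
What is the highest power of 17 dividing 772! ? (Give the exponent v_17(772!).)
v_17(772!) = 47

Legendre's formula: v_p(n!) = Σ_{k ≥ 1} ⌊n / p^k⌋. For p = 17, n = 772, the terms are:
  ⌊772/17^1⌋ = ⌊772/17⌋ = 45
  ⌊772/17^2⌋ = ⌊772/289⌋ = 2
(the next term ⌊772/17^3⌋ = 0, terminating the sum). Summing: v_17(772!) = 45 + 2 = 47.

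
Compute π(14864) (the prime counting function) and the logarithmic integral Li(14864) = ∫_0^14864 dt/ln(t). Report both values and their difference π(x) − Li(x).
π(14864) = 1740;  Li(14864) ≈ 1762.47;  π(x) − Li(x) ≈ -22.47.

Direct count of primes ≤ 14864 gives π(14864) = 1740. Numerical evaluation of the logarithmic integral gives Li(14864) ≈ 1762.47. The difference π(x) − Li(x) ≈ -22.47 is typically negative for small/moderate x (Li(x) overestimates), though Littlewood's theorem shows this sign changes infinitely often.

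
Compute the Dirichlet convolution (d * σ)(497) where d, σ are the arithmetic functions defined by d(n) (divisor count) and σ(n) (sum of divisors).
(d * σ)(497) = 740

Divisors of 497: [1, 7, 71, 497]. For each d | 497:
  d = 1: d(1) · σ(497/1) = 1 · 576 = 576
  d = 7: d(7) · σ(497/7) = 2 · 72 = 144
  d = 71: d(71) · σ(497/71) = 2 · 8 = 16
  d = 497: d(497) · σ(497/497) = 4 · 1 = 4
Summing: (d * σ)(497) = 576 + 144 + 16 + 4 = 740.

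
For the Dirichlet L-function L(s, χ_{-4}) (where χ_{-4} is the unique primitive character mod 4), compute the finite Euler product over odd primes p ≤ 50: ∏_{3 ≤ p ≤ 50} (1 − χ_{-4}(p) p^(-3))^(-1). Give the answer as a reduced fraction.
∏ = 5542372783760447569145696690995330585/5720007308274565543266215981884637184

The odd primes p ≤ 50 are [3, 5, 7, 11, 13, 17, 19, 23, 29, 31, 37, 41, 43, 47]. For each, χ(p) = 1 if p ≡ 1 mod 4, χ(p) = −1 if p ≡ 3 mod 4. Taking (1 − χ(p)/p^3)^(-1) = p^3/(p^3 − χ(p)): (1 − (-1)/3^3)^(-1) · (1 − (1)/5^3)^(-1) · (1 − (-1)/7^3)^(-1) · (1 − (-1)/11^3)^(-1) · (1 − (1)/13^3)^(-1) · (1 − (1)/17^3)^(-1) · (1 − (-1)/19^3)^(-1) · (1 − (-1)/23^3)^(-1) · (1 − (1)/29^3)^(-1) · (1 − (-1)/31^3)^(-1) · (1 − (1)/37^3)^(-1) · (1 − (1)/41^3)^(-1) · (1 − (-1)/43^3)^(-1) · (1 − (-1)/47^3)^(-1) = 5542372783760447569145696690995330585/5720007308274565543266215981884637184.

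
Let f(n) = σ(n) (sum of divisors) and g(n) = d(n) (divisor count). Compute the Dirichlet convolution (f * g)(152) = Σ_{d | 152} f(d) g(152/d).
(σ * d)(152) = 924

Divisors of 152: [1, 2, 4, 8, 19, 38, 76, 152]. For each d | 152:
  d = 1: σ(1) · d(152/1) = 1 · 8 = 8
  d = 2: σ(2) · d(152/2) = 3 · 6 = 18
  d = 4: σ(4) · d(152/4) = 7 · 4 = 28
  d = 8: σ(8) · d(152/8) = 15 · 2 = 30
  d = 19: σ(19) · d(152/19) = 20 · 4 = 80
  d = 38: σ(38) · d(152/38) = 60 · 3 = 180
  d = 76: σ(76) · d(152/76) = 140 · 2 = 280
  d = 152: σ(152) · d(152/152) = 300 · 1 = 300
Summing: (σ * d)(152) = 8 + 18 + 28 + 30 + 80 + 180 + 280 + 300 = 924.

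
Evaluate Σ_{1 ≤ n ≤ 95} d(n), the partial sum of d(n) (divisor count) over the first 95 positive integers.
Σ_{n ≤ 95} d(n) = 447

Compute d(n) for each 1 ≤ n ≤ 95: d(1) = 1, d(2) = 2, d(3) = 2, d(4) = 3, d(5) = 2, d(6) = 4, d(7) = 2, d(8) = 4, d(9) = 3, d(10) = 4, d(11) = 2, d(12) = 6, d(13) = 2, d(14) = 4, d(15) = 4, d(16) = 5, d(17) = 2, d(18) = 6, d(19) = 2, d(20) = 6, d(21) = 4, d(22) = 4, d(23) = 2, d(24) = 8, d(25) = 3, d(26) = 4, d(27) = 4, d(28) = 6, d(29) = 2, d(30) = 8, d(31) = 2, d(32) = 6, d(33) = 4, d(34) = 4, d(35) = 4, d(36) = 9, d(37) = 2, d(38) = 4, d(39) = 4, d(40) = 8, d(41) = 2, d(42) = 8, d(43) = 2, d(44) = 6, d(45) = 6, d(46) = 4, d(47) = 2, d(48) = 10, d(49) = 3, d(50) = 6, d(51) = 4, d(52) = 6, d(53) = 2, d(54) = 8, d(55) = 4, d(56) = 8, d(57) = 4, d(58) = 4, d(59) = 2, d(60) = 12, d(61) = 2, d(62) = 4, d(63) = 6, d(64) = 7, d(65) = 4, d(66) = 8, d(67) = 2, d(68) = 6, d(69) = 4, d(70) = 8, d(71) = 2, d(72) = 12, d(73) = 2, d(74) = 4, d(75) = 6, d(76) = 6, d(77) = 4, d(78) = 8, d(79) = 2, d(80) = 10, d(81) = 5, d(82) = 4, d(83) = 2, d(84) = 12, d(85) = 4, d(86) = 4, d(87) = 4, d(88) = 8, d(89) = 2, d(90) = 12, d(91) = 4, d(92) = 6, d(93) = 4, d(94) = 4, d(95) = 4. Summing all 95 values: 447. (Dirichlet's divisor formula: Σ_{n ≤ x} d(n) = x ln(x) + (2γ − 1) x + O(√x). For x = 95, the asymptotic estimate is ≈ 447.29.)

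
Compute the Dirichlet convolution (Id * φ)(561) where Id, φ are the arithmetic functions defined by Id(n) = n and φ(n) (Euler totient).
(Id * φ)(561) = 3465

Divisors of 561: [1, 3, 11, 17, 33, 51, 187, 561]. For each d | 561:
  d = 1: Id(1) · φ(561/1) = 1 · 320 = 320
  d = 3: Id(3) · φ(561/3) = 3 · 160 = 480
  d = 11: Id(11) · φ(561/11) = 11 · 32 = 352
  d = 17: Id(17) · φ(561/17) = 17 · 20 = 340
  d = 33: Id(33) · φ(561/33) = 33 · 16 = 528
  d = 51: Id(51) · φ(561/51) = 51 · 10 = 510
  d = 187: Id(187) · φ(561/187) = 187 · 2 = 374
  d = 561: Id(561) · φ(561/561) = 561 · 1 = 561
Summing: (Id * φ)(561) = 320 + 480 + 352 + 340 + 528 + 510 + 374 + 561 = 3465.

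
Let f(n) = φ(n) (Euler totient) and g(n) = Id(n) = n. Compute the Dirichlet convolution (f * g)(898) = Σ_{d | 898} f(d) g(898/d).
(φ * Id)(898) = 2691

Divisors of 898: [1, 2, 449, 898]. For each d | 898:
  d = 1: φ(1) · Id(898/1) = 1 · 898 = 898
  d = 2: φ(2) · Id(898/2) = 1 · 449 = 449
  d = 449: φ(449) · Id(898/449) = 448 · 2 = 896
  d = 898: φ(898) · Id(898/898) = 448 · 1 = 448
Summing: (φ * Id)(898) = 898 + 449 + 896 + 448 = 2691.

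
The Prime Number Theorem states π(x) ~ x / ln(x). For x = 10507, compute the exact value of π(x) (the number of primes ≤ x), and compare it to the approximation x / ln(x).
π(10507) = 1285;  x/ln(x) ≈ 1134.69;  relative error ≈ 11.70%.

Directly count primes up to 10507: π(10507) = 1285. The PNT approximation gives 10507/ln(10507) ≈ 10507/9.25980 ≈ 1134.69. Relative error (π(x) − x/ln(x)) / π(x) ≈ 11.70%; the approximation is known to undercount slightly (Li(x) is a better estimate).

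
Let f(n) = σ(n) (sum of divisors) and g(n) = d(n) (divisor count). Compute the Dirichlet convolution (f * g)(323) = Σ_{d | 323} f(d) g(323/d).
(σ * d)(323) = 440

Divisors of 323: [1, 17, 19, 323]. For each d | 323:
  d = 1: σ(1) · d(323/1) = 1 · 4 = 4
  d = 17: σ(17) · d(323/17) = 18 · 2 = 36
  d = 19: σ(19) · d(323/19) = 20 · 2 = 40
  d = 323: σ(323) · d(323/323) = 360 · 1 = 360
Summing: (σ * d)(323) = 4 + 36 + 40 + 360 = 440.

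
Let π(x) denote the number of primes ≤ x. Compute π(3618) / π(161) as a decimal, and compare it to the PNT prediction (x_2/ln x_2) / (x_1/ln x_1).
π(3618)/π(161) = 506/37 ≈ 13.6757;  PNT prediction ≈ 13.9363.

π(161) = 37 and π(3618) = 506, so π(3618)/π(161) ≈ 13.6757. The PNT-predicted ratio is (3618/ln(3618)) / (161/ln(161)) ≈ 13.9363. The two agree to within a few percent, as expected.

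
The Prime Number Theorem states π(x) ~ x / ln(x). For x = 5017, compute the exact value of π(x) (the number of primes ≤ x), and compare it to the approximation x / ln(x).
π(5017) = 672;  x/ln(x) ≈ 588.81;  relative error ≈ 12.38%.

Directly count primes up to 5017: π(5017) = 672. The PNT approximation gives 5017/ln(5017) ≈ 5017/8.52059 ≈ 588.81. Relative error (π(x) − x/ln(x)) / π(x) ≈ 12.38%; the approximation is known to undercount slightly (Li(x) is a better estimate).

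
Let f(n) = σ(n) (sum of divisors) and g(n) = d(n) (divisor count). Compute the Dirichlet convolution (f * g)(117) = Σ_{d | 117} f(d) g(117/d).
(σ * d)(117) = 384

Divisors of 117: [1, 3, 9, 13, 39, 117]. For each d | 117:
  d = 1: σ(1) · d(117/1) = 1 · 6 = 6
  d = 3: σ(3) · d(117/3) = 4 · 4 = 16
  d = 9: σ(9) · d(117/9) = 13 · 2 = 26
  d = 13: σ(13) · d(117/13) = 14 · 3 = 42
  d = 39: σ(39) · d(117/39) = 56 · 2 = 112
  d = 117: σ(117) · d(117/117) = 182 · 1 = 182
Summing: (σ * d)(117) = 6 + 16 + 26 + 42 + 112 + 182 = 384.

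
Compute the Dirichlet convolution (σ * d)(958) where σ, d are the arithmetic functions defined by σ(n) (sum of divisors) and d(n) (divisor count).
(σ * d)(958) = 2410

Divisors of 958: [1, 2, 479, 958]. For each d | 958:
  d = 1: σ(1) · d(958/1) = 1 · 4 = 4
  d = 2: σ(2) · d(958/2) = 3 · 2 = 6
  d = 479: σ(479) · d(958/479) = 480 · 2 = 960
  d = 958: σ(958) · d(958/958) = 1440 · 1 = 1440
Summing: (σ * d)(958) = 4 + 6 + 960 + 1440 = 2410.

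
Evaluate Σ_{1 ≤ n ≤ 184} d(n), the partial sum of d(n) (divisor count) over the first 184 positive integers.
Σ_{n ≤ 184} d(n) = 993

Compute d(n) for each 1 ≤ n ≤ 184: d(1) = 1, d(2) = 2, d(3) = 2, d(4) = 3, d(5) = 2, d(6) = 4, d(7) = 2, d(8) = 4, d(9) = 3, d(10) = 4, d(11) = 2, d(12) = 6, d(13) = 2, d(14) = 4, d(15) = 4, d(16) = 5, d(17) = 2, d(18) = 6, d(19) = 2, d(20) = 6, d(21) = 4, d(22) = 4, d(23) = 2, d(24) = 8, d(25) = 3, d(26) = 4, d(27) = 4, d(28) = 6, d(29) = 2, d(30) = 8, d(31) = 2, d(32) = 6, d(33) = 4, d(34) = 4, d(35) = 4, d(36) = 9, d(37) = 2, d(38) = 4, d(39) = 4, d(40) = 8, d(41) = 2, d(42) = 8, d(43) = 2, d(44) = 6, d(45) = 6, d(46) = 4, d(47) = 2, d(48) = 10, d(49) = 3, d(50) = 6, d(51) = 4, d(52) = 6, d(53) = 2, d(54) = 8, d(55) = 4, d(56) = 8, d(57) = 4, d(58) = 4, d(59) = 2, d(60) = 12, d(61) = 2, d(62) = 4, d(63) = 6, d(64) = 7, d(65) = 4, d(66) = 8, d(67) = 2, d(68) = 6, d(69) = 4, d(70) = 8, d(71) = 2, d(72) = 12, d(73) = 2, d(74) = 4, d(75) = 6, d(76) = 6, d(77) = 4, d(78) = 8, d(79) = 2, d(80) = 10, d(81) = 5, d(82) = 4, d(83) = 2, d(84) = 12, d(85) = 4, d(86) = 4, d(87) = 4, d(88) = 8, d(89) = 2, d(90) = 12, d(91) = 4, d(92) = 6, d(93) = 4, d(94) = 4, d(95) = 4, d(96) = 12, d(97) = 2, d(98) = 6, d(99) = 6, d(100) = 9, d(101) = 2, d(102) = 8, d(103) = 2, d(104) = 8, d(105) = 8, d(106) = 4, d(107) = 2, d(108) = 12, d(109) = 2, d(110) = 8, d(111) = 4, d(112) = 10, d(113) = 2, d(114) = 8, d(115) = 4, d(116) = 6, d(117) = 6, d(118) = 4, d(119) = 4, d(120) = 16, d(121) = 3, d(122) = 4, d(123) = 4, d(124) = 6, d(125) = 4, d(126) = 12, d(127) = 2, d(128) = 8, d(129) = 4, d(130) = 8, d(131) = 2, d(132) = 12, d(133) = 4, d(134) = 4, d(135) = 8, d(136) = 8, d(137) = 2, d(138) = 8, d(139) = 2, d(140) = 12, d(141) = 4, d(142) = 4, d(143) = 4, d(144) = 15, d(145) = 4, d(146) = 4, d(147) = 6, d(148) = 6, d(149) = 2, d(150) = 12, d(151) = 2, d(152) = 8, d(153) = 6, d(154) = 8, d(155) = 4, d(156) = 12, d(157) = 2, d(158) = 4, d(159) = 4, d(160) = 12, d(161) = 4, d(162) = 10, d(163) = 2, d(164) = 6, d(165) = 8, d(166) = 4, d(167) = 2, d(168) = 16, d(169) = 3, d(170) = 8, d(171) = 6, d(172) = 6, d(173) = 2, d(174) = 8, d(175) = 6, d(176) = 10, d(177) = 4, d(178) = 4, d(179) = 2, d(180) = 18, d(181) = 2, d(182) = 8, d(183) = 4, d(184) = 8. Summing all 184 values: 993. (Dirichlet's divisor formula: Σ_{n ≤ x} d(n) = x ln(x) + (2γ − 1) x + O(√x). For x = 184, the asymptotic estimate is ≈ 987.96.)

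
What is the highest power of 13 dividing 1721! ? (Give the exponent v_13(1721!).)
v_13(1721!) = 142

Legendre's formula: v_p(n!) = Σ_{k ≥ 1} ⌊n / p^k⌋. For p = 13, n = 1721, the terms are:
  ⌊1721/13^1⌋ = ⌊1721/13⌋ = 132
  ⌊1721/13^2⌋ = ⌊1721/169⌋ = 10
(the next term ⌊1721/13^3⌋ = 0, terminating the sum). Summing: v_13(1721!) = 132 + 10 = 142.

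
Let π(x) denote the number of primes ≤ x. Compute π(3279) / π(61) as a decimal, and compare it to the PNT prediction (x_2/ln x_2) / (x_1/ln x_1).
π(3279)/π(61) = 462/18 ≈ 25.6667;  PNT prediction ≈ 27.2969.

π(61) = 18 and π(3279) = 462, so π(3279)/π(61) ≈ 25.6667. The PNT-predicted ratio is (3279/ln(3279)) / (61/ln(61)) ≈ 27.2969. The two agree to within a few percent, as expected.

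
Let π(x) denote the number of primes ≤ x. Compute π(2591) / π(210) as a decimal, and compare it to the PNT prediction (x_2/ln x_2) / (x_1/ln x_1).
π(2591)/π(210) = 377/46 ≈ 8.1957;  PNT prediction ≈ 8.3937.

π(210) = 46 and π(2591) = 377, so π(2591)/π(210) ≈ 8.1957. The PNT-predicted ratio is (2591/ln(2591)) / (210/ln(210)) ≈ 8.3937. The two agree to within a few percent, as expected.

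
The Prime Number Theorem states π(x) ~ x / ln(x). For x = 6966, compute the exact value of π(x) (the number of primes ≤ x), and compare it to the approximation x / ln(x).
π(6966) = 894;  x/ln(x) ≈ 787.23;  relative error ≈ 11.94%.

Directly count primes up to 6966: π(6966) = 894. The PNT approximation gives 6966/ln(6966) ≈ 6966/8.84880 ≈ 787.23. Relative error (π(x) − x/ln(x)) / π(x) ≈ 11.94%; the approximation is known to undercount slightly (Li(x) is a better estimate).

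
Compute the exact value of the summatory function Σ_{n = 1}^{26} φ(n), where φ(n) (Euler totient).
Σ_{n ≤ 26} φ(n) = 212

Compute φ(n) for each 1 ≤ n ≤ 26: φ(1) = 1, φ(2) = 1, φ(3) = 2, φ(4) = 2, φ(5) = 4, φ(6) = 2, φ(7) = 6, φ(8) = 4, φ(9) = 6, φ(10) = 4, φ(11) = 10, φ(12) = 4, φ(13) = 12, φ(14) = 6, φ(15) = 8, φ(16) = 8, φ(17) = 16, φ(18) = 6, φ(19) = 18, φ(20) = 8, φ(21) = 12, φ(22) = 10, φ(23) = 22, φ(24) = 8, φ(25) = 20, φ(26) = 12. Summing all 26 values: 212. (Average order: Σ_{n ≤ x} φ(n) ~ (3/π²) x². For x = 26, (3/π²)·26² ≈ 205.48.)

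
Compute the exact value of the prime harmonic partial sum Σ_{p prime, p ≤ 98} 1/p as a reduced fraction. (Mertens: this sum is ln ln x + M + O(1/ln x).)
Σ 1/p = 4156517583588203716343221884611037839/2305567963945518424753102147331756070

π(98) = 25, so the primes ≤ 98 are [2, 3, 5, 7, 11, 13, 17, 19, 23, 29, 31, 37, 41, 43, 47, 53, 59, 61, 67, 71, 73, 79, 83, 89, 97]. Summing 1/p over these primes: 4156517583588203716343221884611037839/2305567963945518424753102147331756070 ≈ 1.8028. Mertens estimate ln ln(98) + 0.2615 ≈ 1.7843.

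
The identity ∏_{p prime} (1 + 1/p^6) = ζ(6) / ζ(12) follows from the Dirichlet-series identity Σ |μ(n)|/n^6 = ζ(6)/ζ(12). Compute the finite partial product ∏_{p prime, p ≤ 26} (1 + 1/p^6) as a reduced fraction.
∏ = 1528148900144746288585670319214284020/1502467574555591484127420211226932553

The primes p ≤ 26 are [2, 3, 5, 7, 11, 13, 17, 19, 23]. For each, (1 + 1/p^6) = (p^6 + 1)/p^6. Multiplying these fractions over p ∈ [2, 3, 5, 7, 11, 13, 17, 19, 23] gives 1528148900144746288585670319214284020/1502467574555591484127420211226932553. (In the limit P → ∞ this tends to ζ(6)/ζ(12).)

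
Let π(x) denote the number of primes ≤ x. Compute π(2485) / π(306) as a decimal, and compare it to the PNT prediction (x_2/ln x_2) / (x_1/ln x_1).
π(2485)/π(306) = 367/62 ≈ 5.9194;  PNT prediction ≈ 5.9453.

π(306) = 62 and π(2485) = 367, so π(2485)/π(306) ≈ 5.9194. The PNT-predicted ratio is (2485/ln(2485)) / (306/ln(306)) ≈ 5.9453. The two agree to within a few percent, as expected.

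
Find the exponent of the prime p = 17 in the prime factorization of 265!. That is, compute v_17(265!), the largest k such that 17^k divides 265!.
v_17(265!) = 15

Legendre's formula: v_p(n!) = Σ_{k ≥ 1} ⌊n / p^k⌋. For p = 17, n = 265, the terms are:
  ⌊265/17^1⌋ = ⌊265/17⌋ = 15
(the next term ⌊265/17^2⌋ = 0, terminating the sum). Summing: v_17(265!) = 15 = 15.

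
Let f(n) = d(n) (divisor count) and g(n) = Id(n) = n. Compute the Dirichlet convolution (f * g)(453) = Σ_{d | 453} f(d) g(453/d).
(d * Id)(453) = 765

Divisors of 453: [1, 3, 151, 453]. For each d | 453:
  d = 1: d(1) · Id(453/1) = 1 · 453 = 453
  d = 3: d(3) · Id(453/3) = 2 · 151 = 302
  d = 151: d(151) · Id(453/151) = 2 · 3 = 6
  d = 453: d(453) · Id(453/453) = 4 · 1 = 4
Summing: (d * Id)(453) = 453 + 302 + 6 + 4 = 765.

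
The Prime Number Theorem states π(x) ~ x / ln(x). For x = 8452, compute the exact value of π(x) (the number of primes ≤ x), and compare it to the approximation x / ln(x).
π(8452) = 1057;  x/ln(x) ≈ 934.73;  relative error ≈ 11.57%.

Directly count primes up to 8452: π(8452) = 1057. The PNT approximation gives 8452/ln(8452) ≈ 8452/9.04216 ≈ 934.73. Relative error (π(x) − x/ln(x)) / π(x) ≈ 11.57%; the approximation is known to undercount slightly (Li(x) is a better estimate).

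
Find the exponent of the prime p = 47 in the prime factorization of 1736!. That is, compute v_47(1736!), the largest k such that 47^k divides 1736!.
v_47(1736!) = 36

Legendre's formula: v_p(n!) = Σ_{k ≥ 1} ⌊n / p^k⌋. For p = 47, n = 1736, the terms are:
  ⌊1736/47^1⌋ = ⌊1736/47⌋ = 36
(the next term ⌊1736/47^2⌋ = 0, terminating the sum). Summing: v_47(1736!) = 36 = 36.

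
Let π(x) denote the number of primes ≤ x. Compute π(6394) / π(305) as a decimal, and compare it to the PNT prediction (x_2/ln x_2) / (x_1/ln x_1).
π(6394)/π(305) = 833/62 ≈ 13.4355;  PNT prediction ≈ 13.6847.

π(305) = 62 and π(6394) = 833, so π(6394)/π(305) ≈ 13.4355. The PNT-predicted ratio is (6394/ln(6394)) / (305/ln(305)) ≈ 13.6847. The two agree to within a few percent, as expected.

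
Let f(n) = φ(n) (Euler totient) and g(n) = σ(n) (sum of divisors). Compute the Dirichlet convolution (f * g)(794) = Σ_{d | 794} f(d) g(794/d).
(φ * σ)(794) = 3176

Divisors of 794: [1, 2, 397, 794]. For each d | 794:
  d = 1: φ(1) · σ(794/1) = 1 · 1194 = 1194
  d = 2: φ(2) · σ(794/2) = 1 · 398 = 398
  d = 397: φ(397) · σ(794/397) = 396 · 3 = 1188
  d = 794: φ(794) · σ(794/794) = 396 · 1 = 396
Summing: (φ * σ)(794) = 1194 + 398 + 1188 + 396 = 3176.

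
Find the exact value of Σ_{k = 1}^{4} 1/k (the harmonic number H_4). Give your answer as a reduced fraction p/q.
H_4 = 25/12

Direct summation: H_4 = 1 + 1/2 + ... + 1/4. The least common denominator is lcm(1, ..., 4) = 12; over this denominator the numerator is 12 + 6 + 4 + 3 = 25, so H_4 = 25/12 (already in lowest terms) ≈ 2.08333. (The PNT-adjacent estimate ln(4) + γ ≈ 1.96351 matches within O(1/n).)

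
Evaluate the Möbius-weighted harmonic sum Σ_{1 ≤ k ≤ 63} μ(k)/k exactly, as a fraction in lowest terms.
Σ μ(k)/k = 1874648830674470878723/117288381359406970983270

Values of μ(k) for 1 ≤ k ≤ 63: μ(1) = 1, μ(2) = -1, μ(3) = -1, μ(5) = -1, μ(6) = 1, μ(7) = -1, μ(10) = 1, μ(11) = -1, μ(13) = -1, μ(14) = 1, μ(15) = 1, μ(17) = -1, μ(19) = -1, μ(21) = 1, μ(22) = 1, μ(23) = -1, μ(26) = 1, μ(29) = -1, μ(30) = -1, μ(31) = -1, μ(33) = 1, μ(34) = 1, μ(35) = 1, μ(37) = -1, μ(38) = 1, μ(39) = 1, μ(41) = -1, μ(42) = -1, μ(43) = -1, μ(46) = 1, μ(47) = -1, μ(51) = 1, μ(53) = -1, μ(55) = 1, μ(57) = 1, μ(58) = 1, μ(59) = -1, μ(61) = -1, μ(62) = 1, with μ = 0 on non-squarefree integers. Summing μ(k)/k for k where μ(k) ≠ 0 gives 1874648830674470878723/117288381359406970983270 ≈ 0.0160. (PNT ⟺ this sum → 0 as n → ∞.)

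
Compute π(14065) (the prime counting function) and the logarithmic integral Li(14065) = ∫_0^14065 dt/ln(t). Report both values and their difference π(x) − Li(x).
π(14065) = 1658;  Li(14065) ≈ 1679.07;  π(x) − Li(x) ≈ -21.07.

Direct count of primes ≤ 14065 gives π(14065) = 1658. Numerical evaluation of the logarithmic integral gives Li(14065) ≈ 1679.07. The difference π(x) − Li(x) ≈ -21.07 is typically negative for small/moderate x (Li(x) overestimates), though Littlewood's theorem shows this sign changes infinitely often.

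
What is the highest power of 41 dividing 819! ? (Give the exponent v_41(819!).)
v_41(819!) = 19

Legendre's formula: v_p(n!) = Σ_{k ≥ 1} ⌊n / p^k⌋. For p = 41, n = 819, the terms are:
  ⌊819/41^1⌋ = ⌊819/41⌋ = 19
(the next term ⌊819/41^2⌋ = 0, terminating the sum). Summing: v_41(819!) = 19 = 19.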